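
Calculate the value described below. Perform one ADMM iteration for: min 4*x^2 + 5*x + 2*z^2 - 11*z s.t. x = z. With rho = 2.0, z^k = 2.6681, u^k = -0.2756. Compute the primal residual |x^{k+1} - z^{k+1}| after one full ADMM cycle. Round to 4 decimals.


ADMM iteration with rho = 2.0, z^k = 2.6681, u^k = -0.2756
Step 1: x-update.
Minimize 4*x^2 + 5*x + (2.0/2)*(x - 2.6681 - 0.2756)^2
FOC: (2*4 + 2.0)*x = -5 + 2.0*(2.6681 + 0.2756)
x^{k+1} = 0.0887
Step 2: z-update.
Minimize 2*z^2 - 11*z + (2.0/2)*(0.0887 - z - 0.2756)^2
FOC: (2*2 + 2.0)*z = 11 + 2.0*(0.0887 - 0.2756)
z^{k+1} = 1.771
Step 3: u-update.
u^{k+1} = -0.2756 + 0.0887 - 1.771 = -1.9579
Step 4: Primal residual = |0.0887 - 1.771| = 1.6823


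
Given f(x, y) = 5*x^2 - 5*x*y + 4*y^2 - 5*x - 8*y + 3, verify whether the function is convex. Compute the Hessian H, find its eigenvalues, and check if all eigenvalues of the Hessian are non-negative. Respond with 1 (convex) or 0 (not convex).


The Hessian of f(x,y) = 5*x^2 - 5*x*y + 4*y^2 - 5*x - 8*y + 3 is:
H = [[10, -5], [-5, 8]]
Trace = 10 + 8 = 18
Determinant = 10*8 - (-5)^2 = 55
Discriminant = (18)^2 - 4*55 = 104.0
Eigenvalues: lambda_1 = 3.901, lambda_2 = 14.099
The function is convex.

1


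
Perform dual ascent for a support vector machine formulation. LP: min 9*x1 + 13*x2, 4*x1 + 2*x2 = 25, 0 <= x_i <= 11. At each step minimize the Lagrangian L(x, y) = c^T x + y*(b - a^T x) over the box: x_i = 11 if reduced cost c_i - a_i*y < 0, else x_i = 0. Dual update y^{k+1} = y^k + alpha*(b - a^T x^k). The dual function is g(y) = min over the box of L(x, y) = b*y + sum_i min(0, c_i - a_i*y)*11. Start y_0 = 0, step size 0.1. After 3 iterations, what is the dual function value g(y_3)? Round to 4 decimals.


Dual ascent for LP: min 9*x1 + 13*x2, 4*x1 + 2*x2 = 25, 0 <= x_i <= 11
Step 1: y^k = 0.0, reduced costs: (9.0, 13.0)
  x^k = (0.0, 0.0), subgradient = b - a^T x = 25.0
  y^{k+1} = 0.0 + 0.1*25.0 = 2.5
Step 2: y^k = 2.5, reduced costs: (-1.0, 8.0)
  x^k = (11.0, 0.0), subgradient = b - a^T x = -19.0
  y^{k+1} = 2.5 + 0.1*-19.0 = 0.6
Step 3: y^k = 0.6, reduced costs: (6.6, 11.8)
  x^k = (0.0, 0.0), subgradient = b - a^T x = 25.0
  y^{k+1} = 0.6 + 0.1*25.0 = 3.1
Dual objective at y_3 = 3.1: reduced costs (-3.4, 6.8), box minimizer x = (11.0, 0.0)
g(y_3) = b*y + (c1 - a1*y)*x1 + (c2 - a2*y)*x2 = 25*3.1 + (-3.4)*11.0 + 6.8*0.0 = 77.5 - 37.4 + 0.0 = 40.1


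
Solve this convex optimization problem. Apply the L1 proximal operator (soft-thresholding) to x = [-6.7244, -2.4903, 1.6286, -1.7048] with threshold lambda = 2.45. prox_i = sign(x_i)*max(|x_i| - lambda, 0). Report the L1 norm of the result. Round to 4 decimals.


Soft-thresholding with lambda = 2.45:
prox(-6.7244) = sign(-6.7244)*max(|-6.7244| - 2.45, 0) = -4.2744
prox(-2.4903) = sign(-2.4903)*max(|-2.4903| - 2.45, 0) = -0.0403
prox(1.6286) = sign(1.6286)*max(|1.6286| - 2.45, 0) = 0.0
prox(-1.7048) = sign(-1.7048)*max(|-1.7048| - 2.45, 0) = 0.0
prox(x) = [-4.2744, -0.0403, 0.0, 0.0]
||prox(x)||_1 = 4.2744 + 0.0403 + 0.0 + 0.0 = 4.3147


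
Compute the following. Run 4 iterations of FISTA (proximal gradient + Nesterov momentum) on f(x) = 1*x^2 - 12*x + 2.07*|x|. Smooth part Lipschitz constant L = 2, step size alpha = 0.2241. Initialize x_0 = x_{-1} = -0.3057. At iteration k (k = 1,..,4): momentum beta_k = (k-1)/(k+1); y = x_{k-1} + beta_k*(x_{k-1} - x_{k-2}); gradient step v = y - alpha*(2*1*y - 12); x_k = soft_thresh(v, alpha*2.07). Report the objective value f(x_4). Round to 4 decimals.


FISTA on f(x) = 1*x^2 - 12*x + 2.07*|x|
L = 2, alpha = 0.2241
Iteration 1: beta = 0.0, y = -0.3057 + 0.0*(-0.3057 + 0.3057) = -0.3057
  grad(y) = -12.6114, v = y - alpha*grad = 2.5205
  prox(v) = soft_thresh(2.5205, 0.4639) = 2.0566
Iteration 2: beta = 0.3333, y = 2.0566 + 0.3333*(2.0566 + 0.3057) = 2.8441
  grad(y) = -6.3119, v = y - alpha*grad = 4.2586
  prox(v) = soft_thresh(4.2586, 0.4639) = 3.7947
Iteration 3: beta = 0.5, y = 3.7947 + 0.5*(3.7947 - 2.0566) = 4.6637
  grad(y) = -2.6726, v = y - alpha*grad = 5.2626
  prox(v) = soft_thresh(5.2626, 0.4639) = 4.7987
Iteration 4: beta = 0.6, y = 4.7987 + 0.6*(4.7987 - 3.7947) = 5.4012
  grad(y) = -1.1976, v = y - alpha*grad = 5.6696
  prox(v) = soft_thresh(5.6696, 0.4639) = 5.2057
f(x_4) = 1*5.2057^2 - 12*5.2057 + 2.07*|5.2057| = -24.5933


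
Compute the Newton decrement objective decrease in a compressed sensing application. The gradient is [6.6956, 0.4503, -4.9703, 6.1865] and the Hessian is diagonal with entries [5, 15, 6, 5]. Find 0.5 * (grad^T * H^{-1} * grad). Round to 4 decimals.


Step 1: H is diagonal, so H^(-1) * g = [1.3391, 0.03, -0.8284, 1.2373].
Step 2: g^T H^(-1) g = sum_i g_i^2 / H_ii
  = (6.6956)^2/5 + (0.4503)^2/15 + (-4.9703)^2/6 + (6.1865)^2/5
  = 8.9662 + 0.0135 + 4.1173 + 7.6546 = 20.7516
Step 3: Objective decrease = 0.5 * g^T H^(-1) g = 10.3758


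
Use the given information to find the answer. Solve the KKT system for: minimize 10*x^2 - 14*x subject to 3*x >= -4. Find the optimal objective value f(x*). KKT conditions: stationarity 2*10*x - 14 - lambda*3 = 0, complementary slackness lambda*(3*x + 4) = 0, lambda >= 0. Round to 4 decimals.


Step 1: Try lambda = 0 (constraint inactive).
Stationarity: 2*10*x - 14 = 0
x* = 14/(2*10) = 0.7
Check constraint: 3*0.7 = 2.1 >= -4 -- satisfied.
Step 2: Compute optimal value.
f(x*) = 10*0.7^2 - 14*0.7 = -4.9


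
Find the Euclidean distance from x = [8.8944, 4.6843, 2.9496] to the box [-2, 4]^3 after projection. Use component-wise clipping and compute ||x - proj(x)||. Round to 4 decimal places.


Project each component onto [-2, 4].
clip(8.8944) = 4.0, clip(4.6843) = 4.0, clip(2.9496) = 2.9496
Projection = [4.0, 4.0, 2.9496]
Squared diffs: [23.9552, 0.4683, 0.0]
Distance = sqrt(24.4235) = 4.942


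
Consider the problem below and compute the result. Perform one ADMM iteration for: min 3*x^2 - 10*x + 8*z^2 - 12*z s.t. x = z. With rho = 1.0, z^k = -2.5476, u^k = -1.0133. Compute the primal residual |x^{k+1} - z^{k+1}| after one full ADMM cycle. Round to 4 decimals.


ADMM iteration with rho = 1.0, z^k = -2.5476, u^k = -1.0133
Step 1: x-update.
Minimize 3*x^2 - 10*x + (1.0/2)*(x + 2.5476 - 1.0133)^2
FOC: (2*3 + 1.0)*x = 10 + 1.0*(-2.5476 + 1.0133)
x^{k+1} = 1.2094
Step 2: z-update.
Minimize 8*z^2 - 12*z + (1.0/2)*(1.2094 - z - 1.0133)^2
FOC: (2*8 + 1.0)*z = 12 + 1.0*(1.2094 - 1.0133)
z^{k+1} = 0.7174
Step 3: u-update.
u^{k+1} = -1.0133 + 1.2094 - 0.7174 = -0.5213
Step 4: Primal residual = |1.2094 - 0.7174| = 0.492


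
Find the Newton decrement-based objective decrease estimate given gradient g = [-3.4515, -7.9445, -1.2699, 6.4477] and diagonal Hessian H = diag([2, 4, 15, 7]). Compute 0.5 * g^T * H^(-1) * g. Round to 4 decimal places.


Step 1: H is diagonal, so H^(-1) * g = [-1.7258, -1.9861, -0.0847, 0.9211].
Step 2: g^T H^(-1) g = sum_i g_i^2 / H_ii
  = (-3.4515)^2/2 + (-7.9445)^2/4 + (-1.2699)^2/15 + (6.4477)^2/7
  = 5.9564 + 15.7788 + 0.1075 + 5.939 = 27.7817
Step 3: Objective decrease = 0.5 * g^T H^(-1) g = 13.8908


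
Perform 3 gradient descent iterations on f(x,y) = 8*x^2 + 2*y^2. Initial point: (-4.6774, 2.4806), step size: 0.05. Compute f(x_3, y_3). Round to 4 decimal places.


Gradient descent on f(x,y) = 8*x^2 + 2*y^2.
Starting point: (-4.6774, 2.4806), alpha = 0.05
Step 1: grad_x = 2*8*-4.6774 = -74.8384, grad_y = 2*2*2.4806 = 9.9224
  x_1 = -4.6774 - 0.05*-74.8384 = -0.9355
  y_1 = 2.4806 - 0.05*9.9224 = 1.9845
Step 2: grad_x = 2*8*-0.9355 = -14.9677, grad_y = 2*2*1.9845 = 7.9379
  x_2 = -0.9355 - 0.05*-14.9677 = -0.1871
  y_2 = 1.9845 - 0.05*7.9379 = 1.5876
Step 3: grad_x = 2*8*-0.1871 = -2.9935, grad_y = 2*2*1.5876 = 6.3503
  x_3 = -0.1871 - 0.05*-2.9935 = -0.0374
  y_3 = 1.5876 - 0.05*6.3503 = 1.2701
f(-0.0374, 1.2701) = 8*(-0.0374)^2 + 2*1.2701^2 = 3.2373


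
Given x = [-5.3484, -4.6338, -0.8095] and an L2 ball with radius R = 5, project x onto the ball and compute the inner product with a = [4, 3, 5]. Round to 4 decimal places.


Step 1: Compute ||x|| (intermediates to 6 decimals).
||x|| = sqrt((-5.3484)^2 + (-4.6338)^2 + (-0.8095)^2) = 7.122694
Step 2: Project.
Since ||x|| > R, scale = R/||x|| = 5/7.122694 = 0.701982, proj(x) = scale * x
proj(x) = [-3.754481, -3.252844, -0.568254]
Step 3: Dot product.
a^T * proj(x) = 4*(-3.754481) + 3*(-3.252844) + 5*(-0.568254) = -27.6177


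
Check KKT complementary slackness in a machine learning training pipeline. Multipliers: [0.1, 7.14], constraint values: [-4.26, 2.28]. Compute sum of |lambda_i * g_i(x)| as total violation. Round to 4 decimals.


KKT complementary slackness check:
lambda_1 * g_1 = 0.1 * -4.26 = -0.426
lambda_2 * g_2 = 7.14 * 2.28 = 16.2792
Total violation = 0.426 + 16.2792 = 16.7052


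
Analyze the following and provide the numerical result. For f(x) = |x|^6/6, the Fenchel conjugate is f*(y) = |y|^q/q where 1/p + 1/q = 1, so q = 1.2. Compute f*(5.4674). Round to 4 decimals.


The conjugate exponent q satisfies 1/p + 1/q = 1.
p = 6, so q = 6/(6 - 1) = 1.2
|y|^q = 5.4674^1.2 = 7.6796
f*(5.4674) = 7.6796 / 1.2 = 6.3996


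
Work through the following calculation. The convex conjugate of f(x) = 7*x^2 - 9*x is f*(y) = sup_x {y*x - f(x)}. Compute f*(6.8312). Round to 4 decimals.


f*(y) = sup_x {y*x - a*x^2 - b*x} = sup_x {(y-b)*x - a*x^2}
FOC: (y - b) - 2a*x = 0 => x* = (y - b)/(2a)
x* = (6.8312 + 9)/(2*7) = 1.1308
f*(6.8312) = (y-b)^2/(4a) = (6.8312 + 9)^2/(4*7)
= 250.6269/28 = 8.951


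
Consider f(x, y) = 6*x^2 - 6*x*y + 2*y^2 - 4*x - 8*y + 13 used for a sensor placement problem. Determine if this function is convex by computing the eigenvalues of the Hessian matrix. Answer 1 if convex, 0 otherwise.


The Hessian of f(x,y) = 6*x^2 - 6*x*y + 2*y^2 - 4*x - 8*y + 13 is:
H = [[12, -6], [-6, 4]]
Trace = 12 + 4 = 16
Determinant = 12*4 - (-6)^2 = 12
Discriminant = (16)^2 - 4*12 = 208.0
Eigenvalues: lambda_1 = 0.7889, lambda_2 = 15.2111
The function is convex.

1


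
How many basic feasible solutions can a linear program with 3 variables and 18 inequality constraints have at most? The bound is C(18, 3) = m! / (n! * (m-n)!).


Each vertex corresponds to some choice of n active constraints out of m, so the number of vertices is at most C(m, n) = m! / (n!(m-n)!).
m = 18, n = 3
Numerator: 18 * 17 * 16
Denominator: 3! = 6
C(18, 3) = 816


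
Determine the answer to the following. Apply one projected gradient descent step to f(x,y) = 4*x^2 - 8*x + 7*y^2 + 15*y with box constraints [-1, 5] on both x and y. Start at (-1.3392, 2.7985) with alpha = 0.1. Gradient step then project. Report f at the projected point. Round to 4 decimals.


Step 1: Compute gradient at (-1.3392, 2.7985).
grad_x = 2*4*-1.3392 - 8 = -18.7136
grad_y = 2*7*2.7985 + 15 = 54.179
Step 2: Gradient step.
x_raw = -1.3392 - 0.1*-18.7136 = 0.5322
y_raw = 2.7985 - 0.1*54.179 = -2.6194
Step 3: Project onto [-1, 5].
x_proj = clip(0.5322) = 0.5322
y_proj = clip(-2.6194) = -1.0
Step 4: Evaluate f.
f(0.5322, -1.0) = -11.1245


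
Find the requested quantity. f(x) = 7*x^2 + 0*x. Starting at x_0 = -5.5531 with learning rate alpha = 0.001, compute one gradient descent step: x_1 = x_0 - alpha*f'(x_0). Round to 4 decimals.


We compute the gradient at x_0 and apply the update.
f'(x) = 14*x + 0
f'(-5.5531) = 14*-5.5531 + 0 = -77.7434
x_1 = -5.5531 - 0.001*-77.7434 = -5.4754


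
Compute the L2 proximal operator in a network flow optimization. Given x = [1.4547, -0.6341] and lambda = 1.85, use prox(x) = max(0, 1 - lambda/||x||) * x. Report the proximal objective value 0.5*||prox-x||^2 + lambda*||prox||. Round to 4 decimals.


Step 1: Compute ||x||.
||x|| = 1.5869
Step 2: Compute scaling factor.
scale = max(0, 1 - 1.85/1.5869) = 0.0
Step 3: prox(x) = [0.0, -0.0]
||prox(x)|| = 0.0
Step 4: Proximal objective.
0.5*||prox-x||^2 = 1.2591
lambda*||prox|| = 0.0
Total = 1.2591


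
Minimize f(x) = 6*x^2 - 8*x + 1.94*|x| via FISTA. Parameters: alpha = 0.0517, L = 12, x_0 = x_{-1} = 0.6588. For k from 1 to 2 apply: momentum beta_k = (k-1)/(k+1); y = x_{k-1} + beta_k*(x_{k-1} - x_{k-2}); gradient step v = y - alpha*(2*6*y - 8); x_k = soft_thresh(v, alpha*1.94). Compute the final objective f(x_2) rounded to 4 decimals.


FISTA on f(x) = 6*x^2 - 8*x + 1.94*|x|
L = 12, alpha = 0.0517
Iteration 1: beta = 0.0, y = 0.6588 + 0.0*(0.6588 - 0.6588) = 0.6588
  grad(y) = -0.0944, v = y - alpha*grad = 0.6637
  prox(v) = soft_thresh(0.6637, 0.1003) = 0.5634
Iteration 2: beta = 0.3333, y = 0.5634 + 0.3333*(0.5634 - 0.6588) = 0.5316
  grad(y) = -1.6211, v = y - alpha*grad = 0.6154
  prox(v) = soft_thresh(0.6154, 0.1003) = 0.5151
f(x_2) = 6*0.5151^2 - 8*0.5151 + 1.94*|0.5151| = -1.5295


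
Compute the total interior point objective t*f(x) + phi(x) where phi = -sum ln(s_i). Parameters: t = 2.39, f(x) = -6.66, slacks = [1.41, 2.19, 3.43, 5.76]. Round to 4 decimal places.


Step 1: Compute log-barrier.
ln values: [0.3436, 0.7839, 1.2326, 1.7509]
phi = -(0.3436 + 0.7839 + 1.2326 + 1.7509) = -4.111
Step 2: Compute augmented objective.
t*f(x) = 2.39*-6.66 = -15.9174
Total = -15.9174 - 4.111 = -20.0284


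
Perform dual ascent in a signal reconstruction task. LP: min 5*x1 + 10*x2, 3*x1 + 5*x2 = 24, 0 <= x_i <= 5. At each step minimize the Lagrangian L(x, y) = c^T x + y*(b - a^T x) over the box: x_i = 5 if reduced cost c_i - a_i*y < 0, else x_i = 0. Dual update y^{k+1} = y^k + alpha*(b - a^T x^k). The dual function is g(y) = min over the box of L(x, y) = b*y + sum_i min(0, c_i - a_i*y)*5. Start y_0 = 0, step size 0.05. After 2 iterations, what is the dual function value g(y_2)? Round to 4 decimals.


Dual ascent for LP: min 5*x1 + 10*x2, 3*x1 + 5*x2 = 24, 0 <= x_i <= 5
Step 1: y^k = 0.0, reduced costs: (5.0, 10.0)
  x^k = (0.0, 0.0), subgradient = b - a^T x = 24.0
  y^{k+1} = 0.0 + 0.05*24.0 = 1.2
Step 2: y^k = 1.2, reduced costs: (1.4, 4.0)
  x^k = (0.0, 0.0), subgradient = b - a^T x = 24.0
  y^{k+1} = 1.2 + 0.05*24.0 = 2.4
Dual objective at y_2 = 2.4: reduced costs (-2.2, -2.0), box minimizer x = (5.0, 5.0)
g(y_2) = b*y + (c1 - a1*y)*x1 + (c2 - a2*y)*x2 = 24*2.4 + (-2.2)*5.0 + (-2.0)*5.0 = 57.6 - 11.0 - 10.0 = 36.6


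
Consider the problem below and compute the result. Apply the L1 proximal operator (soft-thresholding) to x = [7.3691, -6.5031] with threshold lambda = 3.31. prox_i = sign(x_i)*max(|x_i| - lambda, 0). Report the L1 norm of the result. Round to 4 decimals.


Soft-thresholding with lambda = 3.31:
prox(7.3691) = sign(7.3691)*max(|7.3691| - 3.31, 0) = 4.0591
prox(-6.5031) = sign(-6.5031)*max(|-6.5031| - 3.31, 0) = -3.1931
prox(x) = [4.0591, -3.1931]
||prox(x)||_1 = 4.0591 + 3.1931 = 7.2522


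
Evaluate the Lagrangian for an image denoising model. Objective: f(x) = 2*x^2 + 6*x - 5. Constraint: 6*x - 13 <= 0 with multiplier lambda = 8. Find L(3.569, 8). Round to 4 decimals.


Step 1: Evaluate f(x).
f(3.569) = 2*3.569^2 + 6*3.569 - 5 = 41.8895
Step 2: Evaluate g(x).
g(3.569) = 6*3.569 - 13 = 8.414
Step 3: Compute Lagrangian.
L = 41.8895 + 8*8.414 = 109.2015


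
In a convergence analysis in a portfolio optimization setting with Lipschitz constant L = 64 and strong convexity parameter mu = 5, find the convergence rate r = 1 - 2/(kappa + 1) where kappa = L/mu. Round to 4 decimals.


Step 1: Compute the condition number.
kappa = L/mu = 64/5 = 12.8
Step 2: Compute the convergence rate.
r = 1 - 2/(kappa + 1) = 1 - 2*mu/(L + mu) = (L - mu)/(L + mu) = 59/69 = 0.8551


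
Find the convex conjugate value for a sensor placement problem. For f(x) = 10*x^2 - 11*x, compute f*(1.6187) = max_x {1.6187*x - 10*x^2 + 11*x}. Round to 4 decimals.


f*(y) = sup_x {y*x - a*x^2 - b*x} = sup_x {(y-b)*x - a*x^2}
FOC: (y - b) - 2a*x = 0 => x* = (y - b)/(2a)
x* = (1.6187 + 11)/(2*10) = 0.6309
f*(1.6187) = (y-b)^2/(4a) = (1.6187 + 11)^2/(4*10)
= 159.2316/40 = 3.9808


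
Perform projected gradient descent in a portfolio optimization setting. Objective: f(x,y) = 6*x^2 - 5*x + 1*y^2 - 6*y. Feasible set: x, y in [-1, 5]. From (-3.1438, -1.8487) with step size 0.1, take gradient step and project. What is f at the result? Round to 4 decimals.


Step 1: Compute gradient at (-3.1438, -1.8487).
grad_x = 2*6*-3.1438 - 5 = -42.7256
grad_y = 2*1*-1.8487 - 6 = -9.6974
Step 2: Gradient step.
x_raw = -3.1438 - 0.1*-42.7256 = 1.1288
y_raw = -1.8487 - 0.1*-9.6974 = -0.879
Step 3: Project onto [-1, 5].
x_proj = clip(1.1288) = 1.1288
y_proj = clip(-0.879) = -0.879
Step 4: Evaluate f.
f(1.1288, -0.879) = 8.0471


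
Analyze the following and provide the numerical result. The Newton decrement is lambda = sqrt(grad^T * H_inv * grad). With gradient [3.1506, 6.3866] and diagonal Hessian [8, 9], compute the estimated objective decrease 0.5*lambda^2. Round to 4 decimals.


Step 1: H is diagonal, so H^(-1) * g = [0.3938, 0.7096].
Step 2: g^T H^(-1) g = sum_i g_i^2 / H_ii
  = (3.1506)^2/8 + (6.3866)^2/9
  = 1.2408 + 4.5321 = 5.7729
Step 3: Objective decrease = 0.5 * g^T H^(-1) g = 2.8864


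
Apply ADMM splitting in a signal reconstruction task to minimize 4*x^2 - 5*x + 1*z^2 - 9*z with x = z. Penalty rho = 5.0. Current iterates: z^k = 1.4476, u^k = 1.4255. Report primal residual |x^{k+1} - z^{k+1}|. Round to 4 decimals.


ADMM iteration with rho = 5.0, z^k = 1.4476, u^k = 1.4255
Step 1: x-update.
Minimize 4*x^2 - 5*x + (5.0/2)*(x - 1.4476 + 1.4255)^2
FOC: (2*4 + 5.0)*x = 5 + 5.0*(1.4476 - 1.4255)
x^{k+1} = 0.3931
Step 2: z-update.
Minimize 1*z^2 - 9*z + (5.0/2)*(0.3931 - z + 1.4255)^2
FOC: (2*1 + 5.0)*z = 9 + 5.0*(0.3931 + 1.4255)
z^{k+1} = 2.5847
Step 3: u-update.
u^{k+1} = 1.4255 + 0.3931 - 2.5847 = -0.7661
Step 4: Primal residual = |0.3931 - 2.5847| = 2.1916


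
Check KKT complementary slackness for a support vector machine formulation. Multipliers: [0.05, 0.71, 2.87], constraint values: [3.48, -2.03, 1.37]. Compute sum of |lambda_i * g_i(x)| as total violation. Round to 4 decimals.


KKT complementary slackness check:
lambda_1 * g_1 = 0.05 * 3.48 = 0.174
lambda_2 * g_2 = 0.71 * -2.03 = -1.4413
lambda_3 * g_3 = 2.87 * 1.37 = 3.9319
Total violation = 0.174 + 1.4413 + 3.9319 = 5.5472


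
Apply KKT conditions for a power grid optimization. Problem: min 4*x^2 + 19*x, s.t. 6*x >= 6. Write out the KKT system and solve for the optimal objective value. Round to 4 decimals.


Step 1: Try lambda = 0 (constraint inactive).
x_unc = -19/(2*4) = -2.375
Check: 6*-2.375 = -14.25 < 6 -- violated!
Step 2: Constraint must be active: 6*x = 6
x* = 6/6 = 1.0
lambda = (2*4*1.0 + 19)/6 = 4.5
Step 3: Compute optimal value.
f(x*) = 4*1.0^2 + 19*1.0 = 23.0


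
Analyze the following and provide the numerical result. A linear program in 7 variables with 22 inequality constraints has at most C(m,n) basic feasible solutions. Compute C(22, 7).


Each vertex corresponds to some choice of n active constraints out of m, so the number of vertices is at most C(m, n) = m! / (n!(m-n)!).
m = 22, n = 7
Numerator: 22 * 21 * 20 * 19 * 18 * 17 * 16
Denominator: 7! = 5040
C(22, 7) = 170544


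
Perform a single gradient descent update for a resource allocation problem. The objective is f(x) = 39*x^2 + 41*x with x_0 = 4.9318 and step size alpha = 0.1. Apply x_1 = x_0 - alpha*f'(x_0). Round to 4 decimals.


We compute the gradient at x_0 and apply the update.
f'(x) = 78*x + 41
f'(4.9318) = 78*4.9318 + 41 = 425.6804
x_1 = 4.9318 - 0.1*425.6804 = -37.6362


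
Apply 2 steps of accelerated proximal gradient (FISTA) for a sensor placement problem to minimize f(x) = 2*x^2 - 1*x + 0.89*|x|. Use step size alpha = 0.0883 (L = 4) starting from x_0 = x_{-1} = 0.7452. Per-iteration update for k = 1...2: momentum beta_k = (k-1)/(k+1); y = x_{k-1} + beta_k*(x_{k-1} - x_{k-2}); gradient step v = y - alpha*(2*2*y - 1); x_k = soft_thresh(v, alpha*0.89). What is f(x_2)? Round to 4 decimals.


FISTA on f(x) = 2*x^2 - 1*x + 0.89*|x|
L = 4, alpha = 0.0883
Iteration 1: beta = 0.0, y = 0.7452 + 0.0*(0.7452 - 0.7452) = 0.7452
  grad(y) = 1.9808, v = y - alpha*grad = 0.5703
  prox(v) = soft_thresh(0.5703, 0.0786) = 0.4917
Iteration 2: beta = 0.3333, y = 0.4917 + 0.3333*(0.4917 - 0.7452) = 0.4072
  grad(y) = 0.6288, v = y - alpha*grad = 0.3517
  prox(v) = soft_thresh(0.3517, 0.0786) = 0.2731
f(x_2) = 2*0.2731^2 - 1*0.2731 + 0.89*|0.2731| = 0.1191


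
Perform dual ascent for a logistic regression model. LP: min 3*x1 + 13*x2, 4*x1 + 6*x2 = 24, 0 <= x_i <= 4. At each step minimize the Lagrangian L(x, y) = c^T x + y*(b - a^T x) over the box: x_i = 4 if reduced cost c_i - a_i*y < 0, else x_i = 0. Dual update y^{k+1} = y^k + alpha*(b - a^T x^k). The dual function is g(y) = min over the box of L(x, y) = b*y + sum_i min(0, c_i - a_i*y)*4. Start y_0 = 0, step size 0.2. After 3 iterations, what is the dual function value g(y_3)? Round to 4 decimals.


Dual ascent for LP: min 3*x1 + 13*x2, 4*x1 + 6*x2 = 24, 0 <= x_i <= 4
Step 1: y^k = 0.0, reduced costs: (3.0, 13.0)
  x^k = (0.0, 0.0), subgradient = b - a^T x = 24.0
  y^{k+1} = 0.0 + 0.2*24.0 = 4.8
Step 2: y^k = 4.8, reduced costs: (-16.2, -15.8)
  x^k = (4.0, 4.0), subgradient = b - a^T x = -16.0
  y^{k+1} = 4.8 + 0.2*-16.0 = 1.6
Step 3: y^k = 1.6, reduced costs: (-3.4, 3.4)
  x^k = (4.0, 0.0), subgradient = b - a^T x = 8.0
  y^{k+1} = 1.6 + 0.2*8.0 = 3.2
Dual objective at y_3 = 3.2: reduced costs (-9.8, -6.2), box minimizer x = (4.0, 4.0)
g(y_3) = b*y + (c1 - a1*y)*x1 + (c2 - a2*y)*x2 = 24*3.2 + (-9.8)*4.0 + (-6.2)*4.0 = 76.8 - 39.2 - 24.8 = 12.8


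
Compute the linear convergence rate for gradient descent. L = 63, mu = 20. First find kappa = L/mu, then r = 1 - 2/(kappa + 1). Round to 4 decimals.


Step 1: Compute the condition number.
kappa = L/mu = 63/20 = 3.15
Step 2: Compute the convergence rate.
r = 1 - 2/(kappa + 1) = 1 - 2*mu/(L + mu) = (L - mu)/(L + mu) = 43/83 = 0.5181


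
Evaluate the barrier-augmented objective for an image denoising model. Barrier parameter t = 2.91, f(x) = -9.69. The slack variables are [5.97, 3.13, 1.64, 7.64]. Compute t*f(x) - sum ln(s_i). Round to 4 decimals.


Step 1: Compute log-barrier.
ln values: [1.7867, 1.141, 0.4947, 2.0334]
phi = -(1.7867 + 1.141 + 0.4947 + 2.0334) = -5.4559
Step 2: Compute augmented objective.
t*f(x) = 2.91*-9.69 = -28.1979
Total = -28.1979 - 5.4559 = -33.6538


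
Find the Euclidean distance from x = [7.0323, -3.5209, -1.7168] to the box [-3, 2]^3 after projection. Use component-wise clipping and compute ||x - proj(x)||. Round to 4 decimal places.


Project each component onto [-3, 2].
clip(7.0323) = 2.0, clip(-3.5209) = -3.0, clip(-1.7168) = -1.7168
Projection = [2.0, -3.0, -1.7168]
Squared diffs: [25.324, 0.2713, 0.0]
Distance = sqrt(25.5953) = 5.0592


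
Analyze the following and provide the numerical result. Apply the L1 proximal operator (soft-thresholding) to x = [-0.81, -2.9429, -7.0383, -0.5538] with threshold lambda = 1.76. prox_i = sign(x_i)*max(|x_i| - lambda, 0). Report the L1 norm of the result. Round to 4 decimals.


Soft-thresholding with lambda = 1.76:
prox(-0.81) = sign(-0.81)*max(|-0.81| - 1.76, 0) = 0.0
prox(-2.9429) = sign(-2.9429)*max(|-2.9429| - 1.76, 0) = -1.1829
prox(-7.0383) = sign(-7.0383)*max(|-7.0383| - 1.76, 0) = -5.2783
prox(-0.5538) = sign(-0.5538)*max(|-0.5538| - 1.76, 0) = 0.0
prox(x) = [0.0, -1.1829, -5.2783, 0.0]
||prox(x)||_1 = 0.0 + 1.1829 + 5.2783 + 0.0 = 6.4612


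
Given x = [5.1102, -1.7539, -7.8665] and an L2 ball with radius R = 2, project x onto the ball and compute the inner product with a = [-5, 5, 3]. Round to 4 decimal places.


Step 1: Compute ||x|| (intermediates to 6 decimals).
||x|| = sqrt(5.1102^2 + (-1.7539)^2 + (-7.8665)^2) = 9.543172
Step 2: Project.
Since ||x|| > R, scale = R/||x|| = 2/9.543172 = 0.209574, proj(x) = scale * x
proj(x) = [1.070965, -0.367572, -1.648614]
Step 3: Dot product.
a^T * proj(x) = -5*1.070965 + 5*(-0.367572) + 3*(-1.648614) = -12.1385


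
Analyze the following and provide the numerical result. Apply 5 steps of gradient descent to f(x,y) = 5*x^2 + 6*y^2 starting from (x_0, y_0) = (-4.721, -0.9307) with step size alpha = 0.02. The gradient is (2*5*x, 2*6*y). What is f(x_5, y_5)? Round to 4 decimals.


Gradient descent on f(x,y) = 5*x^2 + 6*y^2.
Starting point: (-4.721, -0.9307), alpha = 0.02
Step 1: grad_x = 2*5*-4.721 = -47.21, grad_y = 2*6*-0.9307 = -11.1684
  x_1 = -4.721 - 0.02*-47.21 = -3.7768
  y_1 = -0.9307 - 0.02*-11.1684 = -0.7073
Step 2: grad_x = 2*5*-3.7768 = -37.768, grad_y = 2*6*-0.7073 = -8.488
  x_2 = -3.7768 - 0.02*-37.768 = -3.0214
  y_2 = -0.7073 - 0.02*-8.488 = -0.5376
Step 3: grad_x = 2*5*-3.0214 = -30.2144, grad_y = 2*6*-0.5376 = -6.4509
  x_3 = -3.0214 - 0.02*-30.2144 = -2.4172
  y_3 = -0.5376 - 0.02*-6.4509 = -0.4086
Step 4: grad_x = 2*5*-2.4172 = -24.1715, grad_y = 2*6*-0.4086 = -4.9027
  x_4 = -2.4172 - 0.02*-24.1715 = -1.9337
  y_4 = -0.4086 - 0.02*-4.9027 = -0.3105
Step 5: grad_x = 2*5*-1.9337 = -19.3372, grad_y = 2*6*-0.3105 = -3.726
  x_5 = -1.9337 - 0.02*-19.3372 = -1.547
  y_5 = -0.3105 - 0.02*-3.726 = -0.236
f(-1.547, -0.236) = 5*(-1.547)^2 + 6*(-0.236)^2 = 12.2998


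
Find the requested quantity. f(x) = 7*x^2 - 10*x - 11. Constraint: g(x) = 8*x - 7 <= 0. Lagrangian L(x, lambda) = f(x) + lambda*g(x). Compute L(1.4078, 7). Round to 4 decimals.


Step 1: Evaluate f(x).
f(1.4078) = 7*1.4078^2 - 10*1.4078 - 11 = -11.2047
Step 2: Evaluate g(x).
g(1.4078) = 8*1.4078 - 7 = 4.2624
Step 3: Compute Lagrangian.
L = -11.2047 + 7*4.2624 = 18.6321


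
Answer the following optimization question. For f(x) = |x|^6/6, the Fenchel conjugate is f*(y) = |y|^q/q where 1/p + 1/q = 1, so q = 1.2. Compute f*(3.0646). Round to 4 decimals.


The conjugate exponent q satisfies 1/p + 1/q = 1.
p = 6, so q = 6/(6 - 1) = 1.2
|y|^q = 3.0646^1.2 = 3.834
f*(3.0646) = 3.834 / 1.2 = 3.195


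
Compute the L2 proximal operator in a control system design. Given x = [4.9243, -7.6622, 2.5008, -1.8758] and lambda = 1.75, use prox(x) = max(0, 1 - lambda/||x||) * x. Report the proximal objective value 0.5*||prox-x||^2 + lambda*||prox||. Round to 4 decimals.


Step 1: Compute ||x||.
||x|| = 9.6297
Step 2: Compute scaling factor.
scale = max(0, 1 - 1.75/9.6297) = 0.8183
Step 3: prox(x) = [4.0294, -6.2697, 2.0463, -1.5349]
||prox(x)|| = 7.8797
Step 4: Proximal objective.
0.5*||prox-x||^2 = 1.5313
lambda*||prox|| = 13.7895
Total = 15.3207


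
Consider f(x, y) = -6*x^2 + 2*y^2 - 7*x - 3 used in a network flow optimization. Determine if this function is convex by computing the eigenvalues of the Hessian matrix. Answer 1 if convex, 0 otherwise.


The Hessian of f(x,y) = -6*x^2 + 2*y^2 - 7*x - 3 is:
H = [[-12, 0], [0, 4]]
Trace = -12 + 4 = -8
Determinant = -12*4 - (0)^2 = -48
Discriminant = (-8)^2 - 4*-48 = 256.0
Eigenvalues: lambda_1 = -12.0, lambda_2 = 4.0
The function is not convex.

0


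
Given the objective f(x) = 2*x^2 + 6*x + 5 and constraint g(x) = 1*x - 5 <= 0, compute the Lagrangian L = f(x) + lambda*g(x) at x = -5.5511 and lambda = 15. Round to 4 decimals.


Step 1: Evaluate f(x).
f(-5.5511) = 2*(-5.5511)^2 + 6*(-5.5511) + 5 = 33.3228
Step 2: Evaluate g(x).
g(-5.5511) = 1*-5.5511 - 5 = -10.5511
Step 3: Compute Lagrangian.
L = 33.3228 + 15*-10.5511 = -124.9437


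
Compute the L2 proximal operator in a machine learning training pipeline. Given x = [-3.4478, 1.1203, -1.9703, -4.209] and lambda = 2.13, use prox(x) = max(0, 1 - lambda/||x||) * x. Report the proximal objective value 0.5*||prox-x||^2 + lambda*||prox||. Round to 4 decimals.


Step 1: Compute ||x||.
||x|| = 5.8941
Step 2: Compute scaling factor.
scale = max(0, 1 - 2.13/5.8941) = 0.6386
Step 3: prox(x) = [-2.2018, 0.7154, -1.2583, -2.688]
||prox(x)|| = 3.7641
Step 4: Proximal objective.
0.5*||prox-x||^2 = 2.2685
lambda*||prox|| = 8.0175
Total = 10.2859


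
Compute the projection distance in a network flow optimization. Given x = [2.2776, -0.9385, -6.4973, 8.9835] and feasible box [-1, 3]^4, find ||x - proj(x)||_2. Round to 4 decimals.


Project each component onto [-1, 3].
clip(2.2776) = 2.2776, clip(-0.9385) = -0.9385, clip(-6.4973) = -1.0, clip(8.9835) = 3.0
Projection = [2.2776, -0.9385, -1.0, 3.0]
Squared diffs: [0.0, 0.0, 30.2203, 35.8023]
Distance = sqrt(66.0226) = 8.1254


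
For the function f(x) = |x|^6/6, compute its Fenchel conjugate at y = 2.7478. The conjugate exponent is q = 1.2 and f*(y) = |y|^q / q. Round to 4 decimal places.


The conjugate exponent q satisfies 1/p + 1/q = 1.
p = 6, so q = 6/(6 - 1) = 1.2
|y|^q = 2.7478^1.2 = 3.3634
f*(2.7478) = 3.3634 / 1.2 = 2.8029


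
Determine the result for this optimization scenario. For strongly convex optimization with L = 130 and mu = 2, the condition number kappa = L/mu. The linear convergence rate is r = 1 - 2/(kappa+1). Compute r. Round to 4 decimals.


Step 1: Compute the condition number.
kappa = L/mu = 130/2 = 65.0
Step 2: Compute the convergence rate.
r = 1 - 2/(kappa + 1) = 1 - 2*mu/(L + mu) = (L - mu)/(L + mu) = 128/132 = 0.9697


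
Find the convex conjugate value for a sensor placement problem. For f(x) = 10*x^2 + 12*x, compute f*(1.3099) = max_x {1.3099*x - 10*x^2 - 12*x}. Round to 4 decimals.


f*(y) = sup_x {y*x - a*x^2 - b*x} = sup_x {(y-b)*x - a*x^2}
FOC: (y - b) - 2a*x = 0 => x* = (y - b)/(2a)
x* = (1.3099 - 12)/(2*10) = -0.5345
f*(1.3099) = (y-b)^2/(4a) = (1.3099 - 12)^2/(4*10)
= 114.2782/40 = 2.857


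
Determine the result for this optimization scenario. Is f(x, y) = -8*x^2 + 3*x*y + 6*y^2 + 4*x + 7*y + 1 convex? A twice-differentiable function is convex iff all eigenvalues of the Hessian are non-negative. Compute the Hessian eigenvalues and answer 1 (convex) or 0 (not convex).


The Hessian of f(x,y) = -8*x^2 + 3*x*y + 6*y^2 + 4*x + 7*y + 1 is:
H = [[-16, 3], [3, 12]]
Trace = -16 + 12 = -4
Determinant = -16*12 - (3)^2 = -201
Discriminant = (-4)^2 - 4*-201 = 820.0
Eigenvalues: lambda_1 = -16.3178, lambda_2 = 12.3178
The function is not convex.

0


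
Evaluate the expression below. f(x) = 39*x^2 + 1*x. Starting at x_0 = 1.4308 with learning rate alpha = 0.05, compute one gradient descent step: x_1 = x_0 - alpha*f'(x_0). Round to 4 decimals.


We compute the gradient at x_0 and apply the update.
f'(x) = 78*x + 1
f'(1.4308) = 78*1.4308 + 1 = 112.6024
x_1 = 1.4308 - 0.05*112.6024 = -4.1993


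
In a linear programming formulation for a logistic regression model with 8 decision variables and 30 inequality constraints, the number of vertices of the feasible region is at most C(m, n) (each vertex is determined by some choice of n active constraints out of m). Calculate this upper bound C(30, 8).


Each vertex corresponds to some choice of n active constraints out of m, so the number of vertices is at most C(m, n) = m! / (n!(m-n)!).
m = 30, n = 8
Numerator: 30 * 29 * 28 * 27 * 26 * 25 * 24 * 23
Denominator: 8! = 40320
C(30, 8) = 5852925


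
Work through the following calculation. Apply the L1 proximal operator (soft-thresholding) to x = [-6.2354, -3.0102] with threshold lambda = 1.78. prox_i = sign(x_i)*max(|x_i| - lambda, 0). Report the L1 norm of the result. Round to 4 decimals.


Soft-thresholding with lambda = 1.78:
prox(-6.2354) = sign(-6.2354)*max(|-6.2354| - 1.78, 0) = -4.4554
prox(-3.0102) = sign(-3.0102)*max(|-3.0102| - 1.78, 0) = -1.2302
prox(x) = [-4.4554, -1.2302]
||prox(x)||_1 = 4.4554 + 1.2302 = 5.6856


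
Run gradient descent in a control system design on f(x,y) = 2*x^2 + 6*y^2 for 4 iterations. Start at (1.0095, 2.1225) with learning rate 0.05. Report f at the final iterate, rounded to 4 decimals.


Gradient descent on f(x,y) = 2*x^2 + 6*y^2.
Starting point: (1.0095, 2.1225), alpha = 0.05
Step 1: grad_x = 2*2*1.0095 = 4.038, grad_y = 2*6*2.1225 = 25.47
  x_1 = 1.0095 - 0.05*4.038 = 0.8076
  y_1 = 2.1225 - 0.05*25.47 = 0.849
Step 2: grad_x = 2*2*0.8076 = 3.2304, grad_y = 2*6*0.849 = 10.188
  x_2 = 0.8076 - 0.05*3.2304 = 0.6461
  y_2 = 0.849 - 0.05*10.188 = 0.3396
Step 3: grad_x = 2*2*0.6461 = 2.5843, grad_y = 2*6*0.3396 = 4.0752
  x_3 = 0.6461 - 0.05*2.5843 = 0.5169
  y_3 = 0.3396 - 0.05*4.0752 = 0.1358
Step 4: grad_x = 2*2*0.5169 = 2.0675, grad_y = 2*6*0.1358 = 1.6301
  x_4 = 0.5169 - 0.05*2.0675 = 0.4135
  y_4 = 0.1358 - 0.05*1.6301 = 0.0543
f(0.4135, 0.0543) = 2*0.4135^2 + 6*0.0543^2 = 0.3597


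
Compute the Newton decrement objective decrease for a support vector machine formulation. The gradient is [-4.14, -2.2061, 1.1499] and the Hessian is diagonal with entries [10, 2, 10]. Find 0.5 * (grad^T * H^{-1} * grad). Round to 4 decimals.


Step 1: H is diagonal, so H^(-1) * g = [-0.414, -1.1031, 0.115].
Step 2: g^T H^(-1) g = sum_i g_i^2 / H_ii
  = (-4.14)^2/10 + (-2.2061)^2/2 + (1.1499)^2/10
  = 1.714 + 2.4334 + 0.1322 = 4.2796
Step 3: Objective decrease = 0.5 * g^T H^(-1) g = 2.1398


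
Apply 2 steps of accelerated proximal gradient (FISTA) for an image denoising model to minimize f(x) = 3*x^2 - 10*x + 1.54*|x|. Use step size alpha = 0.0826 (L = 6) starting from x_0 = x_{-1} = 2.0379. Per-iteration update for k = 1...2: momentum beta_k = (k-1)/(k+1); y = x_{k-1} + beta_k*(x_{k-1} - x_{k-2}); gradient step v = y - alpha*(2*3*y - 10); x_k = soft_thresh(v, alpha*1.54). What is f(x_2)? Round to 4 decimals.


FISTA on f(x) = 3*x^2 - 10*x + 1.54*|x|
L = 6, alpha = 0.0826
Iteration 1: beta = 0.0, y = 2.0379 + 0.0*(2.0379 - 2.0379) = 2.0379
  grad(y) = 2.2274, v = y - alpha*grad = 1.8539
  prox(v) = soft_thresh(1.8539, 0.1272) = 1.7267
Iteration 2: beta = 0.3333, y = 1.7267 + 0.3333*(1.7267 - 2.0379) = 1.623
  grad(y) = -0.2621, v = y - alpha*grad = 1.6446
  prox(v) = soft_thresh(1.6446, 0.1272) = 1.5174
f(x_2) = 3*1.5174^2 - 10*1.5174 + 1.54*|1.5174| = -5.9297


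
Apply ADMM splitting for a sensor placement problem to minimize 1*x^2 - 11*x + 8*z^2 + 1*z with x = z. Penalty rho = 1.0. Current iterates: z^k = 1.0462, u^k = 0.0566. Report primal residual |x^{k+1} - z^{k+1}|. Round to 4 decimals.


ADMM iteration with rho = 1.0, z^k = 1.0462, u^k = 0.0566
Step 1: x-update.
Minimize 1*x^2 - 11*x + (1.0/2)*(x - 1.0462 + 0.0566)^2
FOC: (2*1 + 1.0)*x = 11 + 1.0*(1.0462 - 0.0566)
x^{k+1} = 3.9965
Step 2: z-update.
Minimize 8*z^2 + 1*z + (1.0/2)*(3.9965 - z + 0.0566)^2
FOC: (2*8 + 1.0)*z = -1 + 1.0*(3.9965 + 0.0566)
z^{k+1} = 0.1796
Step 3: u-update.
u^{k+1} = 0.0566 + 3.9965 - 0.1796 = 3.8735
Step 4: Primal residual = |3.9965 - 0.1796| = 3.8169


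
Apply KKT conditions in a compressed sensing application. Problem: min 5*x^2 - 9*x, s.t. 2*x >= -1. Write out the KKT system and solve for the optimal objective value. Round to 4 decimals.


Step 1: Try lambda = 0 (constraint inactive).
Stationarity: 2*5*x - 9 = 0
x* = 9/(2*5) = 0.9
Check constraint: 2*0.9 = 1.8 >= -1 -- satisfied.
Step 2: Compute optimal value.
f(x*) = 5*0.9^2 - 9*0.9 = -4.05


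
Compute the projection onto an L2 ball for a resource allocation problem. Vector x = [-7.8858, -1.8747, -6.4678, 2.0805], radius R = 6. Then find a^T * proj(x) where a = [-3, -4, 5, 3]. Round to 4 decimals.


Step 1: Compute ||x|| (intermediates to 6 decimals).
||x|| = sqrt((-7.8858)^2 + (-1.8747)^2 + (-6.4678)^2 + 2.0805^2) = 10.576448
Step 2: Project.
Since ||x|| > R, scale = R/||x|| = 6/10.576448 = 0.567298, proj(x) = scale * x
proj(x) = [-4.473599, -1.063514, -3.66917, 1.180263]
Step 3: Dot product.
a^T * proj(x) = -3*(-4.473599) - 4*(-1.063514) + 5*(-3.66917) + 3*1.180263 = 2.8698


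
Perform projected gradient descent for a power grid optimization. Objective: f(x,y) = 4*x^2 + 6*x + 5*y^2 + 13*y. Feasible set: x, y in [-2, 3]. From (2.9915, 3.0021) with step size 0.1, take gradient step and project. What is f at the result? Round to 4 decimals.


Step 1: Compute gradient at (2.9915, 3.0021).
grad_x = 2*4*2.9915 + 6 = 29.932
grad_y = 2*5*3.0021 + 13 = 43.021
Step 2: Gradient step.
x_raw = 2.9915 - 0.1*29.932 = -0.0017
y_raw = 3.0021 - 0.1*43.021 = -1.3
Step 3: Project onto [-2, 3].
x_proj = clip(-0.0017) = -0.0017
y_proj = clip(-1.3) = -1.3
Step 4: Evaluate f.
f(-0.0017, -1.3) = -8.4602


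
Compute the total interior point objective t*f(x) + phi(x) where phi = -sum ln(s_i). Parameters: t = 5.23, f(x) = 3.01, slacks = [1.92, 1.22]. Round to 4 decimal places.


Step 1: Compute log-barrier.
ln values: [0.6523, 0.1989]
phi = -(0.6523 + 0.1989) = -0.8512
Step 2: Compute augmented objective.
t*f(x) = 5.23*3.01 = 15.7423
Total = 15.7423 - 0.8512 = 14.8911


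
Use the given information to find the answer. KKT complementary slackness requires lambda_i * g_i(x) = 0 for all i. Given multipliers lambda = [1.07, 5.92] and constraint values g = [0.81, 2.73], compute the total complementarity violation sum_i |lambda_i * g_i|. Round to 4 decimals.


KKT complementary slackness check:
lambda_1 * g_1 = 1.07 * 0.81 = 0.8667
lambda_2 * g_2 = 5.92 * 2.73 = 16.1616
Total violation = 0.8667 + 16.1616 = 17.0283


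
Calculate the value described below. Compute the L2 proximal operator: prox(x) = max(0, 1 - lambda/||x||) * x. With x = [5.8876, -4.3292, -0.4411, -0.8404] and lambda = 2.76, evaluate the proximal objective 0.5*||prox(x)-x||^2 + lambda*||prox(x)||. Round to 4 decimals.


Step 1: Compute ||x||.
||x|| = 7.3693
Step 2: Compute scaling factor.
scale = max(0, 1 - 2.76/7.3693) = 0.6255
Step 3: prox(x) = [3.6825, -2.7078, -0.2759, -0.5256]
||prox(x)|| = 4.6093
Step 4: Proximal objective.
0.5*||prox-x||^2 = 3.8088
lambda*||prox|| = 12.7217
Total = 16.5305


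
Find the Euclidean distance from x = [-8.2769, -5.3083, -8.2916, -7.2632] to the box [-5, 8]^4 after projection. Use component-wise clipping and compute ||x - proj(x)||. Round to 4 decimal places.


Project each component onto [-5, 8].
clip(-8.2769) = -5.0, clip(-5.3083) = -5.0, clip(-8.2916) = -5.0, clip(-7.2632) = -5.0
Projection = [-5.0, -5.0, -5.0, -5.0]
Squared diffs: [10.7381, 0.095, 10.8346, 5.1221]
Distance = sqrt(26.7898) = 5.1759


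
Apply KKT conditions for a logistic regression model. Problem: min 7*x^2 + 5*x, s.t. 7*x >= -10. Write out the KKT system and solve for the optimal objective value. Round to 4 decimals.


Step 1: Try lambda = 0 (constraint inactive).
Stationarity: 2*7*x + 5 = 0
x* = -5/(2*7) = -5/14 = -0.3571 (rounded; the exact value -5/14 is used below)
Check constraint: 7*-0.3571 = -2.4997 >= -10 -- satisfied.
Step 2: Compute optimal value.
f(x*) = 7*(-5/14)^2 + 5*(-5/14) = -0.8929


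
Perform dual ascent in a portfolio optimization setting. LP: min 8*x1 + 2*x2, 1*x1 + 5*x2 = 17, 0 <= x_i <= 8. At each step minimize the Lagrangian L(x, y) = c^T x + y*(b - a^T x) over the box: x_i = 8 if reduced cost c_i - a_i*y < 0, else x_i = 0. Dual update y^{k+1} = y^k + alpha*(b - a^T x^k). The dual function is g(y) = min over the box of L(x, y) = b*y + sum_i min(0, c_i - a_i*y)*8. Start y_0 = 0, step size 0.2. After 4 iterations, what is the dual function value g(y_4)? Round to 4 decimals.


Dual ascent for LP: min 8*x1 + 2*x2, 1*x1 + 5*x2 = 17, 0 <= x_i <= 8
Step 1: y^k = 0.0, reduced costs: (8.0, 2.0)
  x^k = (0.0, 0.0), subgradient = b - a^T x = 17.0
  y^{k+1} = 0.0 + 0.2*17.0 = 3.4
Step 2: y^k = 3.4, reduced costs: (4.6, -15.0)
  x^k = (0.0, 8.0), subgradient = b - a^T x = -23.0
  y^{k+1} = 3.4 + 0.2*-23.0 = -1.2
Step 3: y^k = -1.2, reduced costs: (9.2, 8.0)
  x^k = (0.0, 0.0), subgradient = b - a^T x = 17.0
  y^{k+1} = -1.2 + 0.2*17.0 = 2.2
Step 4: y^k = 2.2, reduced costs: (5.8, -9.0)
  x^k = (0.0, 8.0), subgradient = b - a^T x = -23.0
  y^{k+1} = 2.2 + 0.2*-23.0 = -2.4
Dual objective at y_4 = -2.4: reduced costs (10.4, 14.0), box minimizer x = (0.0, 0.0)
g(y_4) = b*y + (c1 - a1*y)*x1 + (c2 - a2*y)*x2 = 17*(-2.4) + 10.4*0.0 + 14.0*0.0 = -40.8 + 0.0 + 0.0 = -40.8


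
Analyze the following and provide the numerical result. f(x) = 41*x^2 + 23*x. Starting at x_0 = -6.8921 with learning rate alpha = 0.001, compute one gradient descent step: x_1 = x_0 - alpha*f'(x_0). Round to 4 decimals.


We compute the gradient at x_0 and apply the update.
f'(x) = 82*x + 23
f'(-6.8921) = 82*-6.8921 + 23 = -542.1522
x_1 = -6.8921 - 0.001*-542.1522 = -6.3499


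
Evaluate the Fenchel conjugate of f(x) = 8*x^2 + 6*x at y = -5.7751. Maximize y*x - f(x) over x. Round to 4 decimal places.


f*(y) = sup_x {y*x - a*x^2 - b*x} = sup_x {(y-b)*x - a*x^2}
FOC: (y - b) - 2a*x = 0 => x* = (y - b)/(2a)
x* = (-5.7751 - 6)/(2*8) = -0.7359
f*(-5.7751) = (y-b)^2/(4a) = (-5.7751 - 6)^2/(4*8)
= 138.653/32 = 4.3329


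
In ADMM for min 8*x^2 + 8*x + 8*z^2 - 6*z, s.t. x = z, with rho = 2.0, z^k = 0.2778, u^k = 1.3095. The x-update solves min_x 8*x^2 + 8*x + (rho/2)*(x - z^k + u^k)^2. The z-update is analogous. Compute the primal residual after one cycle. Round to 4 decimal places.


ADMM iteration with rho = 2.0, z^k = 0.2778, u^k = 1.3095
Step 1: x-update.
Minimize 8*x^2 + 8*x + (2.0/2)*(x - 0.2778 + 1.3095)^2
FOC: (2*8 + 2.0)*x = -8 + 2.0*(0.2778 - 1.3095)
x^{k+1} = -0.5591
Step 2: z-update.
Minimize 8*z^2 - 6*z + (2.0/2)*(-0.5591 - z + 1.3095)^2
FOC: (2*8 + 2.0)*z = 6 + 2.0*(-0.5591 + 1.3095)
z^{k+1} = 0.4167
Step 3: u-update.
u^{k+1} = 1.3095 - 0.5591 - 0.4167 = 0.3337
Step 4: Primal residual = |-0.5591 - 0.4167| = 0.9758
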